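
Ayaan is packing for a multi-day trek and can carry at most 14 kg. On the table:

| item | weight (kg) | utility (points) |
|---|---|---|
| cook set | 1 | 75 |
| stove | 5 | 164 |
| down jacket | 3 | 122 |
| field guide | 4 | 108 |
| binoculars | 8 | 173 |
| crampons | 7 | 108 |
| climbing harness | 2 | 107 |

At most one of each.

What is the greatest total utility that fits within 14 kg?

Filling by ratio: cook set + stove + down jacket + climbing harness for 468, with 3 kg left unused.
Dropping cook set frees 1 kg; slotting in field guide (4 kg) lifts the total to 501 at 14 kg.

501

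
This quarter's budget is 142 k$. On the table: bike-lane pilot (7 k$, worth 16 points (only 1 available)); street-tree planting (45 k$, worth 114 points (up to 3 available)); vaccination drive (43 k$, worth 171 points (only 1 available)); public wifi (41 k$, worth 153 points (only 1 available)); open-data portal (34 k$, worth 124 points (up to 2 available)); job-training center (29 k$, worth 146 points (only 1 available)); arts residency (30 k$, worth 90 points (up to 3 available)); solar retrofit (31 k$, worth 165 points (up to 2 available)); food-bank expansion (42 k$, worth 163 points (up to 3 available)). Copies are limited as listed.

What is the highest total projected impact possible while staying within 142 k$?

663

Best packing: bike-lane pilot + vaccination drive + job-training center + 2×solar retrofit — 141 k$, 663 total.
That's the maximum — no swap from here does better than 663.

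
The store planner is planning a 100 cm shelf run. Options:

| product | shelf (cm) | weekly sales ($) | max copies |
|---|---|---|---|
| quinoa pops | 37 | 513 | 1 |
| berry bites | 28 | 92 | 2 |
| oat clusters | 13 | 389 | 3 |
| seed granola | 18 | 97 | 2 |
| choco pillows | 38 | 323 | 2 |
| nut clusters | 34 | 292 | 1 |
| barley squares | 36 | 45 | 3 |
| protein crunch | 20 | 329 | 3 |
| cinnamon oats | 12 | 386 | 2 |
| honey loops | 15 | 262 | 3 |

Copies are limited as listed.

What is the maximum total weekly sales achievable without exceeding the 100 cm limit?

2530

Ranking by ratio (weekly sales/cm): cinnamon oats 32.17, oat clusters 29.92, honey loops 17.47.
Taking the top-ratio products first gives 3×oat clusters + 2×cinnamon oats + 2×honey loops for 2463 (93 cm).
The 15 cm tied up in honey loops is better spent on protein crunch — total rises to 2530 (98 cm).
Every other selection either busts 100 cm or exceeds an availability limit or fails to beat 2530.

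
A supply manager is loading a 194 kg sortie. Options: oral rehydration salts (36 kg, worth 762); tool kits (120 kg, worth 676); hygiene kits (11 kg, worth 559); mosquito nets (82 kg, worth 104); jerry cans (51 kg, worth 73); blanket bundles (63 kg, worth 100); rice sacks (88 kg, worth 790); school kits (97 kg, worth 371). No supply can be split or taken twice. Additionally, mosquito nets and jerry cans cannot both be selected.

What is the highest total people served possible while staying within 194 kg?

Density check — hygiene kits 50.82, oral rehydration salts 21.17, rice sacks 8.98 are the best per kg.
Best packing: oral rehydration salts + hygiene kits + jerry cans + rice sacks — 186 kg, 2184 total.
Next best is oral rehydration salts + hygiene kits + rice sacks at 2111 (135 kg) — short by 73.

2184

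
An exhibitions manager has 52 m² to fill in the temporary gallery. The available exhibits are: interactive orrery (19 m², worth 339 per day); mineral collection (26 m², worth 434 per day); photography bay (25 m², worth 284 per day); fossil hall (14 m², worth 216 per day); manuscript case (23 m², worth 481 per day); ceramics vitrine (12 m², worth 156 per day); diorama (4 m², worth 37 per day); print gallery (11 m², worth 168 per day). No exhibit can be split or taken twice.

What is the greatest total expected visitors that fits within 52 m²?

Ranking by ratio (expected visitors/m²): manuscript case 20.91, interactive orrery 17.84, mineral collection 16.69, fossil hall 15.43.
Greedy by ratio would take interactive orrery + manuscript case + diorama: 46 m² used, total 857.
Dropping interactive orrery and diorama frees 23 m²; slotting in mineral collection (26 m²) lifts the total to 915 at 49 m².

915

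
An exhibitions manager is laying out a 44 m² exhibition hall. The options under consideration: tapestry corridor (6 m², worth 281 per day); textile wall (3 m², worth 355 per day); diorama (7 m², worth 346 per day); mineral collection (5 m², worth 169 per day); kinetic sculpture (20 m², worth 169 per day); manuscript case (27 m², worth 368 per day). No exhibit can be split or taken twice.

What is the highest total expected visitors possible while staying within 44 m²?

1350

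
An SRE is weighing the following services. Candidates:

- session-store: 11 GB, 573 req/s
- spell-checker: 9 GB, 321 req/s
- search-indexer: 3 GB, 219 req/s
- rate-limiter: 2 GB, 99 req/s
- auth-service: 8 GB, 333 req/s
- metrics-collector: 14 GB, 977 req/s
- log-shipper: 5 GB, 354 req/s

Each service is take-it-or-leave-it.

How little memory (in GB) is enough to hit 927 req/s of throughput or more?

14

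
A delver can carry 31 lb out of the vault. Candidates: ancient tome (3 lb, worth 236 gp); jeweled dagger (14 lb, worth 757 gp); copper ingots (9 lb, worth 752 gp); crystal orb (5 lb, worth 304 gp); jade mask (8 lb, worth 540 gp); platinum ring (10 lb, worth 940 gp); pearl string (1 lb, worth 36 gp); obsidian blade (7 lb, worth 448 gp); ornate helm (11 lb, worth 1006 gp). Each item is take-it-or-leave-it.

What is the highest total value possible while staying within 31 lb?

Ranking by ratio (value/lb): platinum ring 94.00, ornate helm 91.45, copper ingots 83.56, ancient tome 78.67.
The ratio ordering already packs tightly: copper ingots + platinum ring + pearl string + ornate helm, 31 lb, 2734.
Every other selection either busts 31 lb or fails to beat 2734.

2734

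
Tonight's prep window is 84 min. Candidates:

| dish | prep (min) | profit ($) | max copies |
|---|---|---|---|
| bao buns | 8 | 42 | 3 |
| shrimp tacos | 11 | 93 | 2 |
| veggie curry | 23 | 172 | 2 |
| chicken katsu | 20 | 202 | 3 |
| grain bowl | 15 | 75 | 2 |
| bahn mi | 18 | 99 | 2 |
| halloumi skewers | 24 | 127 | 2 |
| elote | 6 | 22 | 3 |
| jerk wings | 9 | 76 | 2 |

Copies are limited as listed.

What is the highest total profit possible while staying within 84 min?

By profit per min: chicken katsu 10.10, shrimp tacos 8.45, jerk wings 8.44 lead.
Best packing: 2×shrimp tacos + 3×chicken katsu — 82 min, 792 total.

792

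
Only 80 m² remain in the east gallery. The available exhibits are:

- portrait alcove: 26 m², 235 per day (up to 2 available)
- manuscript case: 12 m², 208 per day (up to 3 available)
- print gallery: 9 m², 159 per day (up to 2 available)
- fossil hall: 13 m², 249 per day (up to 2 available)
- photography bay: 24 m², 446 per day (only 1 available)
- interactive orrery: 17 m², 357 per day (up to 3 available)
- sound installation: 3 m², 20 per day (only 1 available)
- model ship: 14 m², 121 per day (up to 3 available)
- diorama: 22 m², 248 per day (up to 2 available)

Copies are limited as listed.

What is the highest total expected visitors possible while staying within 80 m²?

Density check — interactive orrery 21.00, fossil hall 19.15, photography bay 18.58 are the best per m².
Best packing: 2×fossil hall + 3×interactive orrery + sound installation — 80 m², 1589 total.
No other feasible combination exceeds 1589.

1589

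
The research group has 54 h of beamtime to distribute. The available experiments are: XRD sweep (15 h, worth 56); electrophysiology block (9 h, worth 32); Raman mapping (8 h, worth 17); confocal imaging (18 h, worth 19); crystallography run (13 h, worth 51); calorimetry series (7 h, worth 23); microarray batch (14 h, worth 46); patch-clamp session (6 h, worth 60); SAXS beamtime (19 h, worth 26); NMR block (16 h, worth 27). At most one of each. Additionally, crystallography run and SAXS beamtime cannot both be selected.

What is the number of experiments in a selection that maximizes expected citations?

The maximum expected citations within 54 h is 222.
For example XRD sweep + electrophysiology block + crystallography run + calorimetry series + patch-clamp session achieves it, using 50 h.
All optima have 5 experiments.

5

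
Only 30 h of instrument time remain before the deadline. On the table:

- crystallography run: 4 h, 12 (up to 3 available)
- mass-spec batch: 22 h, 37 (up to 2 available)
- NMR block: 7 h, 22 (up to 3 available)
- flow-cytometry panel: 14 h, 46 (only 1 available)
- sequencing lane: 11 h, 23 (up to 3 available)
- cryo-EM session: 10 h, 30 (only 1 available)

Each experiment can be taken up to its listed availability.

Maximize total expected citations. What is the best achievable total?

A density-first pass picks 2×NMR block + flow-cytometry panel — 90 at 28 h.
Replace NMR block with 2×crystallography run: the trade gains 2 net, giving 92 at 29 h.

92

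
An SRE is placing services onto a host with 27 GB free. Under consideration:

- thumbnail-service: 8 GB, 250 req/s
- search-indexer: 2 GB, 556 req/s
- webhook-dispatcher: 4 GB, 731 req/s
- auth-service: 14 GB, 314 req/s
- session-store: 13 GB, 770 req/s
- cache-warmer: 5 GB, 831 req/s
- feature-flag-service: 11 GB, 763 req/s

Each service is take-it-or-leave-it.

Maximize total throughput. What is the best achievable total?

By throughput per GB: search-indexer 278.00, webhook-dispatcher 182.75, cache-warmer 166.20, feature-flag-service 69.36 lead.
Filling by ratio: search-indexer + webhook-dispatcher + cache-warmer + feature-flag-service for 2881, with 5 GB left unused.
Replace feature-flag-service with session-store: the trade gains 7 net, giving 2888 at 24 GB.
Every other selection either busts 27 GB or fails to beat 2888.

2888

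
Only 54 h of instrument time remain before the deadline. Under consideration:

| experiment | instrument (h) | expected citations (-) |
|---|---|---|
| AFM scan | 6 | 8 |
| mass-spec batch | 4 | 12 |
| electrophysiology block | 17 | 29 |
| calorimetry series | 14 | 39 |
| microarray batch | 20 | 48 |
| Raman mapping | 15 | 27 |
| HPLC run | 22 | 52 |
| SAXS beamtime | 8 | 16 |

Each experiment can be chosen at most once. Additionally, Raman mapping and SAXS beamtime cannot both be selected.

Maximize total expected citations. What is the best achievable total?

128

Filling by ratio: AFM scan + mass-spec batch + calorimetry series + microarray batch + SAXS beamtime for 123, with 2 h left unused.
Dropping AFM scan and calorimetry series frees 20 h; slotting in HPLC run (22 h) lifts the total to 128 at 54 h.
Nothing else feasible within 54 h beats 128.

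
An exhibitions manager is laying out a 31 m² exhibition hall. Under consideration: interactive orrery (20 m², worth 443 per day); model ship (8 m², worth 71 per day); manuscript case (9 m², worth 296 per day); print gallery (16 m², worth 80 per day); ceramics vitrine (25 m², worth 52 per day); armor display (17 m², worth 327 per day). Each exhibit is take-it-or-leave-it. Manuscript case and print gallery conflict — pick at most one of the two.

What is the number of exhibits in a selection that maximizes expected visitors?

2

Best achievable expected visitors is 739.
One optimal bundle: interactive orrery + manuscript case (29 m²).
Every optimal selection uses 2 exhibits.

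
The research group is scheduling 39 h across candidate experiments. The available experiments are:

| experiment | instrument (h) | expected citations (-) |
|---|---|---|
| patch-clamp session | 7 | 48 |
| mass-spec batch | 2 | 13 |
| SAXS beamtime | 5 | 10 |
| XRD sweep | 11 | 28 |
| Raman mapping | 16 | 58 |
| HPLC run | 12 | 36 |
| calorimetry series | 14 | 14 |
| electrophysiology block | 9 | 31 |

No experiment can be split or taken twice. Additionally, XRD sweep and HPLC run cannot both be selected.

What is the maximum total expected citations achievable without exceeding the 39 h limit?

160

By expected citations per h: patch-clamp session 6.86, mass-spec batch 6.50, Raman mapping 3.62 lead.
Best packing: patch-clamp session + mass-spec batch + SAXS beamtime + Raman mapping + electrophysiology block — 39 h, 160 total.
That's the maximum — no feasible swap from here does better than 160.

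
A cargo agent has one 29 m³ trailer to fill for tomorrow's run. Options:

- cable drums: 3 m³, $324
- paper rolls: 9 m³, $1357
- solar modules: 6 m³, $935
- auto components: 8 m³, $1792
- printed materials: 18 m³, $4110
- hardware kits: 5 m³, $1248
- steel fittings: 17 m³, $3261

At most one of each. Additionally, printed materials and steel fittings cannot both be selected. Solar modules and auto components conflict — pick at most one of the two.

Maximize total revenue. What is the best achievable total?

6293

The ratio ordering already packs tightly: solar modules + printed materials + hardware kits, 29 m³, 6293.
The closest alternative, cable drums + auto components + printed materials, reaches only 6226.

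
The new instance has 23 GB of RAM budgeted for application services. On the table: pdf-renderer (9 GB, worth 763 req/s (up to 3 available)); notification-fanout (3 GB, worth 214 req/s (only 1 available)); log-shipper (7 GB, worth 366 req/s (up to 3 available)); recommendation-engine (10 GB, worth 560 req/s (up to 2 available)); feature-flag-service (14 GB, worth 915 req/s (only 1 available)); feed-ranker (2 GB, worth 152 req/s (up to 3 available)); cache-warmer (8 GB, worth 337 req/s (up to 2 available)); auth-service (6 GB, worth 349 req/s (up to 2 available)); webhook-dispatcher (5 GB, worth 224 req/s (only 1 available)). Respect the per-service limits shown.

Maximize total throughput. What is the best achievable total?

1892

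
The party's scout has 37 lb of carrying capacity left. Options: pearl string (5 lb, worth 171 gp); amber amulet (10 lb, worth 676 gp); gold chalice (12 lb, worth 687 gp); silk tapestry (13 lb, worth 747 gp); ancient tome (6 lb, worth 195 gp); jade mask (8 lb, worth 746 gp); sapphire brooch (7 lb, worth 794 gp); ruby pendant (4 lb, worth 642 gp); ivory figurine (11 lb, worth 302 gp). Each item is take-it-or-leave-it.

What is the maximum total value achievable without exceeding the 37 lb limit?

3100

Density check — ruby pendant 160.50, sapphire brooch 113.43, jade mask 93.25, amber amulet 67.60 are the best per lb.
A density-first pass picks pearl string + amber amulet + jade mask + sapphire brooch + ruby pendant — 3029 at 34 lb.
Replace amber amulet with silk tapestry: the trade gains 71 net, giving 3100 at 37 lb.
The closest alternative, gold chalice + ancient tome + jade mask + sapphire brooch + ruby pendant, reaches only 3064.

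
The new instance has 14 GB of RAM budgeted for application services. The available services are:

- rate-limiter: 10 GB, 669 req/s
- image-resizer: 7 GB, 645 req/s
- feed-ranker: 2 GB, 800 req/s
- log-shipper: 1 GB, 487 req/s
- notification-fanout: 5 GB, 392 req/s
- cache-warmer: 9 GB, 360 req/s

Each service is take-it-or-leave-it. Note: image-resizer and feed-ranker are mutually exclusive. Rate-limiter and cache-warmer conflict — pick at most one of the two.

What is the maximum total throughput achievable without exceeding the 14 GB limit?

1956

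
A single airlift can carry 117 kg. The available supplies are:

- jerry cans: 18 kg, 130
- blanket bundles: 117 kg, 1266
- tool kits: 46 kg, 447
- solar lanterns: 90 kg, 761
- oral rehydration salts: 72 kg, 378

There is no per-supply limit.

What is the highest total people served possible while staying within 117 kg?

Blanket bundles uses 117 of the 117 kg and totals 1266.
Nothing else within 117 kg beats 1266.

1266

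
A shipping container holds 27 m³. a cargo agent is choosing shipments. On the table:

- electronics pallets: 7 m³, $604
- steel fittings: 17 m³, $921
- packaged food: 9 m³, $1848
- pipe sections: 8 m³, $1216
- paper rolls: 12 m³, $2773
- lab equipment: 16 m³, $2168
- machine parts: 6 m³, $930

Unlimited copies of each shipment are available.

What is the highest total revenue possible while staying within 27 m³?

Ranking by ratio (revenue/m³): paper rolls 231.08, packaged food 205.33, machine parts 155.00.
Filling by ratio: 2×paper rolls for 5546, with 3 m³ left unused.
Dropping paper rolls frees 12 m³; slotting in packaged food + machine parts (15 m³) lifts the total to 5551 at 27 m³.
Nothing else within 27 m³ beats 5551.

5551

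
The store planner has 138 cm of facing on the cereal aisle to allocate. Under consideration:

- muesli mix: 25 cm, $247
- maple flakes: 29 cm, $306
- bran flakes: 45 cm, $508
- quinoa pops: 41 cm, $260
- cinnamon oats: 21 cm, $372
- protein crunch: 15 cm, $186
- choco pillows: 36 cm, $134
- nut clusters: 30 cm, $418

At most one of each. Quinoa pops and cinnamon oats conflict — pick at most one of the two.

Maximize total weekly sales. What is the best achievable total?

1731

The ratio ordering already packs tightly: muesli mix + bran flakes + cinnamon oats + protein crunch + nut clusters, 136 cm, 1731.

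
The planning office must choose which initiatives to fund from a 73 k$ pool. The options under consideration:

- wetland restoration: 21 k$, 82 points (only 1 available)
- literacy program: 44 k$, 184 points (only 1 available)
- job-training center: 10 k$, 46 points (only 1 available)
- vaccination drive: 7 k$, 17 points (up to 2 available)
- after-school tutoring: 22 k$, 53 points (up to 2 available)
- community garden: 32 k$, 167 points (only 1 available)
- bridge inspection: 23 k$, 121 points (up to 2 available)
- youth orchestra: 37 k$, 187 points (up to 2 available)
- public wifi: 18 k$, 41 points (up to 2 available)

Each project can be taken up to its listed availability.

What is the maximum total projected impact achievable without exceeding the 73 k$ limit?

354

A density-first pass picks job-training center + 2×vaccination drive + 2×bridge inspection — 322 at 70 k$.
The 37 k$ tied up in 2×vaccination drive and bridge inspection is better spent on youth orchestra — total rises to 354 (70 k$).
Nothing else within 73 k$ beats 354.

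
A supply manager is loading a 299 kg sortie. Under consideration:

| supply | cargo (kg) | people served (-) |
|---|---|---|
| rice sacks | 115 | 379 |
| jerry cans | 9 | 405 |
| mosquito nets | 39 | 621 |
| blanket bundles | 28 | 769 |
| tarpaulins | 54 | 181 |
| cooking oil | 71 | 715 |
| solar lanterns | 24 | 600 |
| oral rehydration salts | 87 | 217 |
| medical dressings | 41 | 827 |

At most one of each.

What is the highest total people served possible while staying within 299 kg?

Density check — jerry cans 45.00, blanket bundles 27.46, solar lanterns 25.00, medical dressings 20.17 are the best per kg.
Taking the top-ratio supplies first gives jerry cans + mosquito nets + blanket bundles + tarpaulins + cooking oil + solar lanterns + medical dressings for 4118 (266 kg).
Replace tarpaulins with oral rehydration salts: the trade gains 36 net, giving 4154 at 299 kg.
The closest alternative, jerry cans + mosquito nets + blanket bundles + tarpaulins + cooking oil + solar lanterns + medical dressings, reaches only 4118.

4154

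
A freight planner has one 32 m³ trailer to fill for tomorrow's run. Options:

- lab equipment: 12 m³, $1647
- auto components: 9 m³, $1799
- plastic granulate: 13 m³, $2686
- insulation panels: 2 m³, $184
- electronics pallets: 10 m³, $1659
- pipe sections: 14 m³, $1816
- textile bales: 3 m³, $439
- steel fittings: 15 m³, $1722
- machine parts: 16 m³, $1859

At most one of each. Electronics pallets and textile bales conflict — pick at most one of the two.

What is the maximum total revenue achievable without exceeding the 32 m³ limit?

Ranking by ratio (revenue/m³): plastic granulate 206.62, auto components 199.89, electronics pallets 165.90, textile bales 146.33.
The ratio ordering already packs tightly: auto components + plastic granulate + electronics pallets, 32 m³, 6144.

6144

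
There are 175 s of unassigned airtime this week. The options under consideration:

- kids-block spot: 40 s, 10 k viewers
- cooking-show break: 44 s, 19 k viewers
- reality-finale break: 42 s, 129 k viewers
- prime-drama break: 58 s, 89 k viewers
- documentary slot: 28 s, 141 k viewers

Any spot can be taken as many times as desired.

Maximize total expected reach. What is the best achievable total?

The ratio ordering already packs tightly: 6×documentary slot, 168 s, 846.

846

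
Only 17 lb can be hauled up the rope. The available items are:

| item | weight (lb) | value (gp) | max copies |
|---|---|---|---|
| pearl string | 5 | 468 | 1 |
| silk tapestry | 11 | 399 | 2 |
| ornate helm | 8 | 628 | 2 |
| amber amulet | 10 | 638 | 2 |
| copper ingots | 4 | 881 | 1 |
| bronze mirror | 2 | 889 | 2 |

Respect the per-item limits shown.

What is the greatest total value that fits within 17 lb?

The ratio heuristic lands on pearl string + copper ingots + 2×bronze mirror (3127) but leaves 4 lb idle.
The 5 lb tied up in pearl string is better spent on ornate helm — total rises to 3287 (16 lb).

3287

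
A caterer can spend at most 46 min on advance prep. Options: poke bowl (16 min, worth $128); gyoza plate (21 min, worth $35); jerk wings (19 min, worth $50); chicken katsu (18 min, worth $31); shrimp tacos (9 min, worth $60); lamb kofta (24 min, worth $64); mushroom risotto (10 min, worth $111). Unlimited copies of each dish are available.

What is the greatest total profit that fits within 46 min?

Ranking by ratio (profit/min): mushroom risotto 11.10, poke bowl 8.00, shrimp tacos 6.67, lamb kofta 2.67.
A density-first pass picks 4×mushroom risotto — 444 at 40 min.
Dropping mushroom risotto frees 10 min; slotting in poke bowl (16 min) lifts the total to 461 at 46 min.
Every other selection either busts 46 min or fails to beat 461.

461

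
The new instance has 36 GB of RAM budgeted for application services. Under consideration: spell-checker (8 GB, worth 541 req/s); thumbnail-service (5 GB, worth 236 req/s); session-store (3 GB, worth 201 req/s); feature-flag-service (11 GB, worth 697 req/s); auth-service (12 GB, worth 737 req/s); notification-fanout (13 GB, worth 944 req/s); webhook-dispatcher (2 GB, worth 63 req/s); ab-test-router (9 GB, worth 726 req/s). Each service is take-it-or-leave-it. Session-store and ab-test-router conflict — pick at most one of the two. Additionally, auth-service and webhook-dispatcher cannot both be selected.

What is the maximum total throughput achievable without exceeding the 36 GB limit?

Taking spell-checker + thumbnail-service + notification-fanout + ab-test-router: 35 GB used, 2447 in throughput.
The spare 1 GB is too small for any remaining service, and no feasible exchange beats 2447.

2447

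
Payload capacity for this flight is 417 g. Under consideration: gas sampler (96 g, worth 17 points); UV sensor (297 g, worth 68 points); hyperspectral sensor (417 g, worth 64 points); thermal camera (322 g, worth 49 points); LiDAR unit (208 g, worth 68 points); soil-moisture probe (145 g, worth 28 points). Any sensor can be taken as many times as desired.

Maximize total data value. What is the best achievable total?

136

Density check — LiDAR unit 0.33, UV sensor 0.23, soil-moisture probe 0.19, gas sampler 0.18 are the best per g.
Taking 2×LiDAR unit: 416 g used, 136 in data value.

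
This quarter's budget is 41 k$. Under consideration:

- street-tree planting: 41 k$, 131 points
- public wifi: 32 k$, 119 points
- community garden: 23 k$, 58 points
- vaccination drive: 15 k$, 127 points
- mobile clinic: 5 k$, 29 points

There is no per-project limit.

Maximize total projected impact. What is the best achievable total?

312

By projected impact per k$: vaccination drive 8.47, mobile clinic 5.80, public wifi 3.72, street-tree planting 3.20 lead.
Taking 2×vaccination drive + 2×mobile clinic: 40 k$ used, 312 in projected impact.
The spare 1 k$ is too small for any remaining project, and no exchange beats 312.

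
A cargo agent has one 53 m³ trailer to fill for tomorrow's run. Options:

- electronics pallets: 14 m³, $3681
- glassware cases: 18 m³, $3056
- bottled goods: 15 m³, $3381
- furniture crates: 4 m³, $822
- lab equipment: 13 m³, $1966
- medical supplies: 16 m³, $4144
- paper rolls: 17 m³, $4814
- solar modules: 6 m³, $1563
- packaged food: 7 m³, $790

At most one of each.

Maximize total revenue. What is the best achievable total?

14202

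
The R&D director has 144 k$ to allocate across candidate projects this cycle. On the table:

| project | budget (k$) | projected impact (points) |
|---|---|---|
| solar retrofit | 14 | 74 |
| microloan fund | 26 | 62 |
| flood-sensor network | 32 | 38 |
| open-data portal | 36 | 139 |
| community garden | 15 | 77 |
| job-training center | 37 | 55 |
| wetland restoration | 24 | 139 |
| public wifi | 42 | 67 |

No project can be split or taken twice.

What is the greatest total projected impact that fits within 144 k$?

496

The ratio heuristic lands on solar retrofit + microloan fund + open-data portal + community garden + wetland restoration (491) but leaves 29 k$ idle.
Dropping microloan fund frees 26 k$; slotting in public wifi (42 k$) lifts the total to 496 at 131 k$.
Runner-up solar retrofit + microloan fund + open-data portal + community garden + wetland restoration tops out at 491.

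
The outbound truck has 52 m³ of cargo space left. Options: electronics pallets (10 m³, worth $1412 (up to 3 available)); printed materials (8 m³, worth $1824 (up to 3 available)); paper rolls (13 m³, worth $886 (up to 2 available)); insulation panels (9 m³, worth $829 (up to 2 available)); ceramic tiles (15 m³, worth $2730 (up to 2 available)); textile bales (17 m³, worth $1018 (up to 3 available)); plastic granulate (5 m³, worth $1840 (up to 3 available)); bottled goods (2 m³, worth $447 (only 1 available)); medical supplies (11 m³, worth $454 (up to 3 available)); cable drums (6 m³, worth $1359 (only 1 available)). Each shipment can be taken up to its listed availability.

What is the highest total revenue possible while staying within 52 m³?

Greedy by ratio would take 3×printed materials + 3×plastic granulate + bottled goods + cable drums: 47 m³ used, total 12798.
Dropping printed materials and bottled goods frees 10 m³; slotting in ceramic tiles (15 m³) lifts the total to 13257 at 52 m³.

13257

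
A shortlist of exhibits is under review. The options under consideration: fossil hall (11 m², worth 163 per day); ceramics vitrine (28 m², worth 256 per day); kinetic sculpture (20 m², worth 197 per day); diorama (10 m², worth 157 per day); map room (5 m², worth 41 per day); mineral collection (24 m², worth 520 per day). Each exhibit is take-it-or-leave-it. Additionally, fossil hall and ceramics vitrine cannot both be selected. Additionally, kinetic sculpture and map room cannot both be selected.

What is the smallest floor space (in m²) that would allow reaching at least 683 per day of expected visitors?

35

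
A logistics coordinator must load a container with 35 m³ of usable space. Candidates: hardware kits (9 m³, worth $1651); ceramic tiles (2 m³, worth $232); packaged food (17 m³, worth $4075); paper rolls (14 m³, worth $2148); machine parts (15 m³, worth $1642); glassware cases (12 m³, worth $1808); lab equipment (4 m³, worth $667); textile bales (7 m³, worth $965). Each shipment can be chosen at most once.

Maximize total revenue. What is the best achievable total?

Filling by ratio: hardware kits + ceramic tiles + packaged food + lab equipment for 6625, with 3 m³ left unused.
Dropping lab equipment frees 4 m³; slotting in textile bales (7 m³) lifts the total to 6923 at 35 m³.
Nothing else within 35 m³ beats 6923.

6923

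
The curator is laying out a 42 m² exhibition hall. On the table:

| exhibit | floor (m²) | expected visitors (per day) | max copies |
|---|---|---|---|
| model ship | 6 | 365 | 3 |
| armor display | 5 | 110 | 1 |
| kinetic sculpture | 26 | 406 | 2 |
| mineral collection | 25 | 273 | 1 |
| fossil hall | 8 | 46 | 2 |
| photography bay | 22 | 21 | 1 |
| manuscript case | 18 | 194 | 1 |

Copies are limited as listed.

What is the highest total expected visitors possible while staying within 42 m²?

1399

By expected visitors per m²: model ship 60.83, armor display 22.00, kinetic sculpture 15.62, mineral collection 10.92 lead.
Taking 3×model ship + armor display + manuscript case: 41 m² used, 1399 in expected visitors.
No other feasible combination exceeds 1399.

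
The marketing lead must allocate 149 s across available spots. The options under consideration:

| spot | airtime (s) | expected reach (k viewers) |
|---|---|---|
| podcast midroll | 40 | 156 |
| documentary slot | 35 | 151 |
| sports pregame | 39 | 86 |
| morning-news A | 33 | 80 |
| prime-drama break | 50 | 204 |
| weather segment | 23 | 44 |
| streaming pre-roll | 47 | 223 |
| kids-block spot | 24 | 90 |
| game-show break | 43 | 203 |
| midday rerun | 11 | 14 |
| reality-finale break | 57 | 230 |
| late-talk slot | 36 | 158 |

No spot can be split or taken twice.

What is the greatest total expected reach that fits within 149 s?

667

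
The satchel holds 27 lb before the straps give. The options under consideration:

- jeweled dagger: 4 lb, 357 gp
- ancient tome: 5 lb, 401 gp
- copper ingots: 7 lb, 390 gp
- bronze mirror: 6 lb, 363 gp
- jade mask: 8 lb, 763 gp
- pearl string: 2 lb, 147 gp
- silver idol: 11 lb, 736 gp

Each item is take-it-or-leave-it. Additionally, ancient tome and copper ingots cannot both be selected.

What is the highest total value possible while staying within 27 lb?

2047

Taking the top-ratio items first gives jeweled dagger + ancient tome + bronze mirror + jade mask + pearl string for 2031 (25 lb).
Replace jeweled dagger and bronze mirror with silver idol: the trade gains 16 net, giving 2047 at 26 lb.
Next best is jeweled dagger + ancient tome + bronze mirror + jade mask + pearl string at 2031 (25 lb) — short by 16.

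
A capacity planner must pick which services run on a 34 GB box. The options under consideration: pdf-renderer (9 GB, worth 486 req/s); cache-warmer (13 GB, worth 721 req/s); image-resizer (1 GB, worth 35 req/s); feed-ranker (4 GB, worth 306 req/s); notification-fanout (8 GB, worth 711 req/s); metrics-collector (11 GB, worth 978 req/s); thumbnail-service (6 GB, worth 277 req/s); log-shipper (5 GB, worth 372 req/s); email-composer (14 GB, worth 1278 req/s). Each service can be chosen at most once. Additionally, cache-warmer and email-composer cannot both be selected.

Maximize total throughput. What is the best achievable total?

3002

Ranking by ratio (throughput/GB): email-composer 91.29, metrics-collector 88.91, notification-fanout 88.88, feed-ranker 76.50.
The ratio ordering already packs tightly: image-resizer + notification-fanout + metrics-collector + email-composer, 34 GB, 3002.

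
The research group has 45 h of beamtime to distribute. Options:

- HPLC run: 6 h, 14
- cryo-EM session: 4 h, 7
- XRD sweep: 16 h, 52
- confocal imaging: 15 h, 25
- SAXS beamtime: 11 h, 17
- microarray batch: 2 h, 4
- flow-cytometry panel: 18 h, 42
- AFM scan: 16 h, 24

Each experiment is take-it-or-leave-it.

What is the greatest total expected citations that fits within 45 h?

115

The ratio heuristic lands on HPLC run + XRD sweep + microarray batch + flow-cytometry panel (112) but leaves 3 h idle.
Replace microarray batch with cryo-EM session: the trade gains 3 net, giving 115 at 44 h.
Nothing else within 45 h beats 115.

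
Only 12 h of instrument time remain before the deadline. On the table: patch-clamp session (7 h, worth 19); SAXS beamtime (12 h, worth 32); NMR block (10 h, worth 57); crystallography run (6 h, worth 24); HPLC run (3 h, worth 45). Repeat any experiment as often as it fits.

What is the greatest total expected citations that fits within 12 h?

180

Best packing: 4×HPLC run — 12 h, 180 total.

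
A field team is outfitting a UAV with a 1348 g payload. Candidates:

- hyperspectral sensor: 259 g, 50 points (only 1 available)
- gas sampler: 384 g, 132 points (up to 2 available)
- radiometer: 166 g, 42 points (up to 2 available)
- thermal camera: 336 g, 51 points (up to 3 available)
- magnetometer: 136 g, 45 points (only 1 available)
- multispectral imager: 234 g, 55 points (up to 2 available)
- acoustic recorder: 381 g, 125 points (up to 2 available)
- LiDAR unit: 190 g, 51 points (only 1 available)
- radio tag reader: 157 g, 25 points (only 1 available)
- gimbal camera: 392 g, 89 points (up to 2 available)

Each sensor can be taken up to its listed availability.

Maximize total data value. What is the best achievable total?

Ranking by ratio (data value/g): gas sampler 0.34, magnetometer 0.33, acoustic recorder 0.33.
The ratio heuristic lands on 2×gas sampler + magnetometer + acoustic recorder (434) but leaves 63 g idle.
Dropping magnetometer frees 136 g; slotting in LiDAR unit (190 g) lifts the total to 440 at 1339 g.
The spare 9 g is too small for any remaining sensor, and no exchange beats 440.

440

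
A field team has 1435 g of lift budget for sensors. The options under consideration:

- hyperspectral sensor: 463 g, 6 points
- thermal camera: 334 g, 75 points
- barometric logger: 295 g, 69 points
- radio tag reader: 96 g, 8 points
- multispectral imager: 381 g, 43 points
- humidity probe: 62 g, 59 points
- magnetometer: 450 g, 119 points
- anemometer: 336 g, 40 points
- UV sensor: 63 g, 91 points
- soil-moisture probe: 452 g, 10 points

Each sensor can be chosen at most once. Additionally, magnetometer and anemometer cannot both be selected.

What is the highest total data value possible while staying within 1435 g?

By data value per g: UV sensor 1.44, humidity probe 0.95, magnetometer 0.26, barometric logger 0.23 lead.
The ratio ordering already packs tightly: thermal camera + barometric logger + radio tag reader + humidity probe + magnetometer + UV sensor, 1300 g, 421.
The spare 135 g is too small for any remaining sensor, and no feasible exchange beats 421.

421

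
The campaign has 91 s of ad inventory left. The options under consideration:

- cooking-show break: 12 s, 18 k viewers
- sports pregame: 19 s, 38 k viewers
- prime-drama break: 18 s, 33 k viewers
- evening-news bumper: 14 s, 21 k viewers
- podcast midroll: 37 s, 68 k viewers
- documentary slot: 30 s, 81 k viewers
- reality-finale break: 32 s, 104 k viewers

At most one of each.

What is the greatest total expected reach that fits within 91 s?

224

Density check — reality-finale break 3.25, documentary slot 2.70, sports pregame 2.00 are the best per s.
Filling by ratio: sports pregame + documentary slot + reality-finale break for 223, with 10 s left unused.
Replace sports pregame with cooking-show break + evening-news bumper: the trade gains 1 net, giving 224 at 88 s.
No other feasible combination exceeds 224.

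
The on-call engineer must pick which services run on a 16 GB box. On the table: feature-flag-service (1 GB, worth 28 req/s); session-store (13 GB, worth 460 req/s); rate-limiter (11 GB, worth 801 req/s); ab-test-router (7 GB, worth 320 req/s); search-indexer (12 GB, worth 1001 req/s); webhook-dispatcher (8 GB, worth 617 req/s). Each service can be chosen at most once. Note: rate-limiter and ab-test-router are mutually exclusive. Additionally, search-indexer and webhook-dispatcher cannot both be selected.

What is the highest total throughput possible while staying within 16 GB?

1029

Best packing: feature-flag-service + search-indexer — 13 GB, 1029 total.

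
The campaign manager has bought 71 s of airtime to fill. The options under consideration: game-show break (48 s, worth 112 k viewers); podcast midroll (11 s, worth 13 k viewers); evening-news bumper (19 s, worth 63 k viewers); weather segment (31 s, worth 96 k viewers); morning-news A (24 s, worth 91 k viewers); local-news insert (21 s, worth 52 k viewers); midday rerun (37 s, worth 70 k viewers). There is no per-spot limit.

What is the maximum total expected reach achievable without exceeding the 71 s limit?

245

Evening-news bumper + 2×morning-news A uses 67 of the 71 s and totals 245.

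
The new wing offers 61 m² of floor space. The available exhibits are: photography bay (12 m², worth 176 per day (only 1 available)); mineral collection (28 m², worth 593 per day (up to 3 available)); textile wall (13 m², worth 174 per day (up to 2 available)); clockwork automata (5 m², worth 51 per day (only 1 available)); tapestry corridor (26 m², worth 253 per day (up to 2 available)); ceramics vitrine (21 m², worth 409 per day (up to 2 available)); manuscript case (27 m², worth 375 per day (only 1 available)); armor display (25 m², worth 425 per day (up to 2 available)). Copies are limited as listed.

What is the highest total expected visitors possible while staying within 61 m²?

1237

Taking 2×mineral collection + clockwork automata: 61 m² used, 1237 in expected visitors.
Nothing else within 61 m² beats 1237.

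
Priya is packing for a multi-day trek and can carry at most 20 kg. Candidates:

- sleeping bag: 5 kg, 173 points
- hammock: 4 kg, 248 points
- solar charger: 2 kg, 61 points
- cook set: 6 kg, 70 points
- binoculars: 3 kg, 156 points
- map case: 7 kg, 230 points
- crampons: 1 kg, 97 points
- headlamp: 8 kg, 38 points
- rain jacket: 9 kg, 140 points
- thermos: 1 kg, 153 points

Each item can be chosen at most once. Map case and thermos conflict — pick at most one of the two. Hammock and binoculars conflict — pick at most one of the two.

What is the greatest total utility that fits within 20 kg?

811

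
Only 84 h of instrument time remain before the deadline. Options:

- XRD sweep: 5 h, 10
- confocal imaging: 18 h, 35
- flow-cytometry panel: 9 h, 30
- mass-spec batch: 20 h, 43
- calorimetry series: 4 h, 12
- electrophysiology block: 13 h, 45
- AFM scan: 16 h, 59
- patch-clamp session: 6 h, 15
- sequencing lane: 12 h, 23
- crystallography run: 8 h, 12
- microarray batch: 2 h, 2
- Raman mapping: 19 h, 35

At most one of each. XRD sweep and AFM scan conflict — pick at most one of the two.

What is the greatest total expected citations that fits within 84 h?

By expected citations per h: AFM scan 3.69, electrophysiology block 3.46, flow-cytometry panel 3.33, calorimetry series 3.00 lead.
Best packing: confocal imaging + flow-cytometry panel + mass-spec batch + electrophysiology block + AFM scan + patch-clamp session + microarray batch — 84 h, 229 total.
Nothing else feasible within 84 h beats 229.

229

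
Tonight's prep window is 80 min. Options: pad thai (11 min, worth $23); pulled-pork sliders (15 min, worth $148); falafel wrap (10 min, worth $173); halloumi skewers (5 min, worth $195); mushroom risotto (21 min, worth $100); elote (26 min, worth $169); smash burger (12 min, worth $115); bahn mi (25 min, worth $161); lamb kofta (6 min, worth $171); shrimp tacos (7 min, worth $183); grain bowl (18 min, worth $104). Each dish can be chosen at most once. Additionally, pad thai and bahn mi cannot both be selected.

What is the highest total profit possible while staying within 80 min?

Ranking by ratio (profit/min): halloumi skewers 39.00, lamb kofta 28.50, shrimp tacos 26.14, falafel wrap 17.30.
Taking pulled-pork sliders + falafel wrap + halloumi skewers + smash burger + bahn mi + lamb kofta + shrimp tacos: 80 min used, 1146 in profit.
Runner-up pulled-pork sliders + falafel wrap + halloumi skewers + smash burger + lamb kofta + shrimp tacos + grain bowl tops out at 1089.

1146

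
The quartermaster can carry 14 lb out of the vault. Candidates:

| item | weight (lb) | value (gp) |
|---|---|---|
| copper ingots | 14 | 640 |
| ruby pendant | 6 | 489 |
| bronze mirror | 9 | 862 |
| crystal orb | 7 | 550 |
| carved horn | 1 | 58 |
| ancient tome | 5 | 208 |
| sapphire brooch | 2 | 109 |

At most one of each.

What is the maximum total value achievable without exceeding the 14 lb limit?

1097

By value per lb: bronze mirror 95.78, ruby pendant 81.50, crystal orb 78.57 lead.
The ratio heuristic lands on bronze mirror + carved horn + sapphire brooch (1029) but leaves 2 lb idle.
Dropping bronze mirror and sapphire brooch frees 11 lb; slotting in ruby pendant + crystal orb (13 lb) lifts the total to 1097 at 14 lb.
Next best is bronze mirror + ancient tome at 1070 (14 lb) — short by 27.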